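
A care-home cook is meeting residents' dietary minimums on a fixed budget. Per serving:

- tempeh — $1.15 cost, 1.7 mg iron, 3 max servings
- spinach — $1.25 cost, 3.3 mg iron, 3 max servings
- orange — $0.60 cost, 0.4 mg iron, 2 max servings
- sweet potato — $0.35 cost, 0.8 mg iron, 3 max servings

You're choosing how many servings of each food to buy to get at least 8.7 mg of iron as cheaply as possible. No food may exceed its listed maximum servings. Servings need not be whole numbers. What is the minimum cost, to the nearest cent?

Cost per mg of iron: spinach $0.3788, sweet potato $0.4375, tempeh $0.6765, orange $1.5000.
Take 2.636 servings of spinach: +8.7 mg iron for $3.30 (total $3.30, still need 0.0 mg).
Greedy by cheapest-per-mg is optimal for a single linear constraint, so the minimum cost is $3.30.

$3.30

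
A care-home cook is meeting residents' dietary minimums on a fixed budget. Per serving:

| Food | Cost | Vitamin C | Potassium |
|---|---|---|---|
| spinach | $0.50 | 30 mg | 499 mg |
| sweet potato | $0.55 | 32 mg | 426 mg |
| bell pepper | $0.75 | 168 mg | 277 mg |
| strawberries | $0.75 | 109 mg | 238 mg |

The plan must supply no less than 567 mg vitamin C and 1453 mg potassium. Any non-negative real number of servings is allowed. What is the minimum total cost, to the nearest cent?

$2.95

Compare the cost at each extreme point of the feasible region.
spinach only: max(567/30, 1453/499) = 18.9 servings → $9.45.
sweet potato only: max(567/32, 1453/426) = 17.72 servings → $9.75.
bell pepper only: max(567/168, 1453/277) = 5.245 servings → $3.93.
strawberries only: max(567/109, 1453/238) = 6.105 servings → $4.58.
spinach + sweet potato: the both-tight solution has a negative serving — not a feasible corner.
spinach + bell pepper with both tight: 1.153 servings and 3.169 servings → $2.95.
spinach + strawberries with both tight: 0.4959 servings and 5.065 servings → $4.05.
sweet potato + bell pepper with both tight: 1.388 servings and 3.111 servings → $3.10.
sweet potato + strawberries with both tight: 0.6036 servings and 5.025 servings → $4.10.
bell pepper + strawberries: intersection lies outside the first quadrant.
Cheapest feasible corner: $2.95.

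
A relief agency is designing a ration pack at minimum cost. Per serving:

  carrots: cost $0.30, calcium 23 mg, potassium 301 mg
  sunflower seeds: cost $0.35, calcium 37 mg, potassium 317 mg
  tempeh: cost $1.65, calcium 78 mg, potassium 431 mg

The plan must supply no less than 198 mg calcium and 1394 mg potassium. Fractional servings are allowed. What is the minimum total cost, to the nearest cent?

A basic optimal solution has at most two foods positive. Try each food alone and each pair with both targets met exactly.
carrots only: max(198/23, 1394/301) = 8.609 servings → $2.58.
sunflower seeds only: max(198/37, 1394/317) = 5.351 servings → $1.87.
tempeh only: max(198/78, 1394/431) = 3.234 servings → $5.34.
carrots + sunflower seeds: the both-tight solution has a negative serving — not a feasible corner.
carrots + tempeh with both tight: 1.725 servings and 2.03 servings → $3.87.
sunflower seeds + tempeh with both tight: 2.665 servings and 1.274 servings → $3.04.
The minimum over all feasible corners is $1.87.

$1.87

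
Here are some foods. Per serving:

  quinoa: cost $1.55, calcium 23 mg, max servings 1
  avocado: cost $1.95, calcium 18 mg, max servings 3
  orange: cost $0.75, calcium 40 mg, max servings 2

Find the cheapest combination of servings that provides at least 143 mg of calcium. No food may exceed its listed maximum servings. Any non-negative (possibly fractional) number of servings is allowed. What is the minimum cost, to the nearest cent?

$7.38

Cost per mg of calcium: orange $0.0187, quinoa $0.0674, avocado $0.1083.
Take 2 servings of orange: +80.0 mg calcium for $1.50 (total $1.50, still need 63.0 mg).
Take 1 serving of quinoa: +23.0 mg calcium for $1.55 (total $3.05, still need 40.0 mg).
Take 2.222 servings of avocado: +40.0 mg calcium for $4.33 (total $7.38, still need 0.0 mg).
Filling from the cheapest source first is optimal under one linear minimum: $7.38.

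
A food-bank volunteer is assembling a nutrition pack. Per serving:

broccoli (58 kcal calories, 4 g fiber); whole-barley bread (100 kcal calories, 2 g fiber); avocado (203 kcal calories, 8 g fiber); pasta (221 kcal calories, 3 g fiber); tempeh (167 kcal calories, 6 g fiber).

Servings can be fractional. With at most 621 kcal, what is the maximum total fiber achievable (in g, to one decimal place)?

42.8 g

Fiber per kcal: broccoli 0.06897, avocado 0.03941, tempeh 0.03593, whole-barley bread 0.02, pasta 0.01357.
With no serving limits, spend the whole calories allowance on broccoli: 621 kcal / 58 kcal × 4 g = 42.8 g.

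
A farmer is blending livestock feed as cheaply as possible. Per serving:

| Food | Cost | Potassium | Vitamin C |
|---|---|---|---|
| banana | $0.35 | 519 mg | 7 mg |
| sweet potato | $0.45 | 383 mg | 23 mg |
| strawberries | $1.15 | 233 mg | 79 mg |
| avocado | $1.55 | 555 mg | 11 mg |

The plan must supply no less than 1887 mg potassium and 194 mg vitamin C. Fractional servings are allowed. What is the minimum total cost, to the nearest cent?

Minimising a linear cost over {potassium ≥ 1887, vitamin C ≥ 194, servings ≥ 0} — the optimum is at a vertex, using one or two foods.
banana only: max(1887/519, 194/7) = 27.71 servings → $9.70.
sweet potato only: max(1887/383, 194/23) = 8.435 servings → $3.80.
strawberries only: max(1887/233, 194/79) = 8.099 servings → $9.31.
avocado only: max(1887/555, 194/11) = 17.64 servings → $27.34.
banana + sweet potato: the both-tight solution has a negative serving — not a feasible corner.
banana + strawberries with both tight: 2.638 servings and 2.222 servings → $3.48.
banana + avocado: intersection lies outside the first quadrant.
sweet potato + strawberries with both tight: 4.172 servings and 1.241 servings → $3.30.
sweet potato + avocado: the both-tight solution has a negative serving — not a feasible corner.
strawberries + avocado with both tight: 2.105 servings and 2.516 servings → $6.32.
So the least-cost plan costs $3.30.

$3.30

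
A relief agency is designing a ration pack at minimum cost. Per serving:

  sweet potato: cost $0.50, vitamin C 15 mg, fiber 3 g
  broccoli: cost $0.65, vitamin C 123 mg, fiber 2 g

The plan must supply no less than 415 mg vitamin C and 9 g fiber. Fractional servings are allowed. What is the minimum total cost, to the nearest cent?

At the optimum either one food covers both requirements or two foods hit both targets exactly; no other combination can be cheaper.
sweet potato only: max(415/15, 9/3) = 27.67 servings → $13.83.
broccoli only: max(415/123, 9/2) = 4.5 servings → $2.92.
sweet potato + broccoli with both tight: 0.8171 servings and 3.274 servings → $2.54.
The minimum over all feasible corners is $2.54.

$2.54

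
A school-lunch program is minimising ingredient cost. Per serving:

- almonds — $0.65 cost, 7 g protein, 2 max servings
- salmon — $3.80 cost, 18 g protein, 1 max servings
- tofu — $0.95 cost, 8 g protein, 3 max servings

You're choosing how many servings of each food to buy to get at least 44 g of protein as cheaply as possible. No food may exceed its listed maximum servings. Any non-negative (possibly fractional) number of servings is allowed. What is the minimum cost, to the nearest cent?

$5.42

Cost per g of protein: almonds $0.0929, tofu $0.1187, salmon $0.2111.
Take 2 servings of almonds: +14.0 g protein for $1.30 (total $1.30, still need 30.0 g).
Take 3 servings of tofu: +24.0 g protein for $2.85 (total $4.15, still need 6.0 g).
Take 0.3333 servings of salmon: +6.0 g protein for $1.27 (total $5.42, still need 0.0 g).
Filling from the cheapest source first is optimal under one linear minimum: $5.42.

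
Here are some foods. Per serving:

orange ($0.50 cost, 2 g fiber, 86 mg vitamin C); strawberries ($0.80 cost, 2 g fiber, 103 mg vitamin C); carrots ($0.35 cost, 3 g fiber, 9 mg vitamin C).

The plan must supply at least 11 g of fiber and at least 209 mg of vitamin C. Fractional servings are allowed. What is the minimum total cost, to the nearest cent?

$1.87

At the optimum either one food covers both requirements or two foods hit both targets exactly; no other combination can be cheaper.
orange only: max(11/2, 209/86) = 5.5 servings → $2.75.
strawberries only: max(11/2, 209/103) = 5.5 servings → $4.40.
carrots only: max(11/3, 209/9) = 23.22 servings → $8.13.
orange + strawberries: intersection lies outside the first quadrant.
orange + carrots with both tight: 2.2 servings and 2.2 servings → $1.87.
strawberries + carrots with both tight: 1.814 servings and 2.457 servings → $2.31.
Cheapest feasible corner: $1.87.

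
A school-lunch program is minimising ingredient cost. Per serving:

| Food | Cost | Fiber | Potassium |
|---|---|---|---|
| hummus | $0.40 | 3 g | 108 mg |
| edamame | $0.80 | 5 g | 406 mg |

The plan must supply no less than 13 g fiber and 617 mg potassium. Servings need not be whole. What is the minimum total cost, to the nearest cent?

hummus only: max(13/3, 617/108) = 5.713 servings → $2.29.
edamame only: max(13/5, 617/406) = 2.6 servings → $2.08.
hummus + edamame with both tight: 3.235 servings and 0.6593 servings → $1.82.
Cheapest feasible corner: $1.82.

$1.82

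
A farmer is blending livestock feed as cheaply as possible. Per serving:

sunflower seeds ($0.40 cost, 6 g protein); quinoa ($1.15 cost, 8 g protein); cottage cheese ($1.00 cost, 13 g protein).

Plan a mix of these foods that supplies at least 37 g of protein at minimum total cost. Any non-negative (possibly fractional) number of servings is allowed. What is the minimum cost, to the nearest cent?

$2.47

Cost per g of protein: sunflower seeds $0.0667, cottage cheese $0.0769, quinoa $0.1437.
With no serving limits, use only sunflower seeds: 37 g / 6 g = 6.167 servings × $0.40 = $2.47.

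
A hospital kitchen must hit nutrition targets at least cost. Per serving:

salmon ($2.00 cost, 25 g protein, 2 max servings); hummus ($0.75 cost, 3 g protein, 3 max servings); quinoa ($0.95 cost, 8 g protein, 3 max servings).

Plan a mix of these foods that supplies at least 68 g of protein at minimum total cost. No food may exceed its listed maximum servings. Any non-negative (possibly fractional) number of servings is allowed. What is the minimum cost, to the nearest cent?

Cost per g of protein: salmon $0.0800, quinoa $0.1187, hummus $0.2500.
Take 2 servings of salmon: +50.0 g protein for $4.00 (total $4.00, still need 18.0 g).
Take 2.25 servings of quinoa: +18.0 g protein for $2.14 (total $6.14, still need 0.0 g).
Greedy by cheapest-per-g is optimal for a single linear constraint, so the minimum cost is $6.14.

$6.14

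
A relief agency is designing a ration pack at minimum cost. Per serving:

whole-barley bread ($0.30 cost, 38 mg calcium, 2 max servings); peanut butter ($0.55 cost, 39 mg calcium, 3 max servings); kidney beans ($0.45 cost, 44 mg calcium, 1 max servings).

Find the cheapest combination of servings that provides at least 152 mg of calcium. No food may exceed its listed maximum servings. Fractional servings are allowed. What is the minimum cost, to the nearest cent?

Cost per mg of calcium: whole-barley bread $0.0079, kidney beans $0.0102, peanut butter $0.0141.
Take 2 servings of whole-barley bread: +76.0 mg calcium for $0.60 (total $0.60, still need 76.0 mg).
Take 1 serving of kidney beans: +44.0 mg calcium for $0.45 (total $1.05, still need 32.0 mg).
Take 0.8205 servings of peanut butter: +32.0 mg calcium for $0.45 (total $1.50, still need 0.0 mg).
Greedy by cheapest-per-mg is optimal for a single linear constraint, so the minimum cost is $1.50.

$1.50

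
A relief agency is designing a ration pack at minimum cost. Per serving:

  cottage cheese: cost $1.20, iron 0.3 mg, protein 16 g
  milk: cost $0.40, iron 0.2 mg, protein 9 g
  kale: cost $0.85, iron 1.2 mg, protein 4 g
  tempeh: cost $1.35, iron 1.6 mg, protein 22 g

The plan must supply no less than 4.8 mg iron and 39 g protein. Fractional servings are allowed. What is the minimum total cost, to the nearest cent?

$3.70

cottage cheese only: max(4.8/0.3, 39/16) = 16 servings → $19.20.
milk only: max(4.8/0.2, 39/9) = 24 servings → $9.60.
kale only: max(4.8/1.2, 39/4) = 9.75 servings → $8.29.
tempeh only: max(4.8/1.6, 39/22) = 3 servings → $4.05.
cottage cheese + milk with both targets exact would need a negative amount; discard.
cottage cheese + kale with both tight: 1.533 servings and 3.617 servings → $4.91.
cottage cheese + tempeh with both targets exact would need a negative amount; discard.
milk + kale with both tight: 2.76 servings and 3.54 servings → $4.11.
milk + tempeh: the both-tight solution has a negative serving — not a feasible corner.
kale + tempeh with both tight: 2.16 servings and 1.38 servings → $3.70.
The minimum over all feasible corners is $3.70.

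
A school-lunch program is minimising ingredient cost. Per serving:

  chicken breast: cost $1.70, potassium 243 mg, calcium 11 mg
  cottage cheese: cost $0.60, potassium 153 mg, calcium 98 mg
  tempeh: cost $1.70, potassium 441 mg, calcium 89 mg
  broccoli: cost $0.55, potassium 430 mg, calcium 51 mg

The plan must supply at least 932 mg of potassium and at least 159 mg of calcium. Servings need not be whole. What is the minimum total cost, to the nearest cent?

$1.44

This is a tiny linear program; its minimum lies at a vertex of the feasible set. List the vertices and price them.
chicken breast only: max(932/243, 159/11) = 14.45 servings → $24.57.
cottage cheese only: max(932/153, 159/98) = 6.092 servings → $3.65.
tempeh only: max(932/441, 159/89) = 2.113 servings → $3.59.
broccoli only: max(932/430, 159/51) = 3.118 servings → $1.71.
chicken breast + cottage cheese with both tight: 3.028 servings and 1.283 servings → $5.92.
chicken breast + tempeh with both tight: 0.7647 servings and 1.692 servings → $4.18.
chicken breast + broccoli: intersection lies outside the first quadrant.
cottage cheese + tempeh: intersection lies outside the first quadrant.
cottage cheese + broccoli with both tight: 0.6069 servings and 1.952 servings → $1.44.
tempeh + broccoli with both tight: 1.321 servings and 0.813 servings → $2.69.
Cheapest feasible corner: $1.44.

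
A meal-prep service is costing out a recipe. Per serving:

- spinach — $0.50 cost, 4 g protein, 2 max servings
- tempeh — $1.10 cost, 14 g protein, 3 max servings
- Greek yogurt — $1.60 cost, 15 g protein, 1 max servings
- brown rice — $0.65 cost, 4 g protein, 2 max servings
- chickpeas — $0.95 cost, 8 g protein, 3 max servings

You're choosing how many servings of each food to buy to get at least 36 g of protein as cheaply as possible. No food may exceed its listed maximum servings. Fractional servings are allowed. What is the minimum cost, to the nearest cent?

$2.83

Cost per g of protein: tempeh $0.0786, Greek yogurt $0.1067, chickpeas $0.1187, spinach $0.1250, brown rice $0.1625.
Take 2.571 servings of tempeh: +36.0 g protein for $2.83 (total $2.83, still need 0.0 g).
Greedy by cheapest-per-g is optimal for a single linear constraint, so the minimum cost is $2.83.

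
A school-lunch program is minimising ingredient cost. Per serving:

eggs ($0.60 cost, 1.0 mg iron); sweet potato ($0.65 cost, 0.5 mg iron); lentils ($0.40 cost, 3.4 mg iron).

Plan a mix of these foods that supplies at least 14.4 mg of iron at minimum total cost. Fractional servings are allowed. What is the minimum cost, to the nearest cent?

Cost per mg of iron: lentils $0.1176, eggs $0.6000, sweet potato $1.3000.
With no serving limits, use only lentils: 14.4 mg / 3.4 mg = 4.235 servings × $0.40 = $1.69.

$1.69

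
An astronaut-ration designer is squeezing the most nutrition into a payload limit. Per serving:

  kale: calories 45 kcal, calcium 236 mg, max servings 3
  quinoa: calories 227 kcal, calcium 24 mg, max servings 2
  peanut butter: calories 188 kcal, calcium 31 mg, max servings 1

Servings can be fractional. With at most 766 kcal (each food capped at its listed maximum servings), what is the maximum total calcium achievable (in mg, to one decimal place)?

785.8 mg

Calcium per kcal: kale 5.244, peanut butter 0.1649, quinoa 0.1057.
Take 3 servings of kale: uses 135 kcal, +708.0 mg calcium (running total 708.0 mg).
Take 1 serving of peanut butter: uses 188 kcal, +31.0 mg calcium (running total 739.0 mg).
Take 1.952 servings of quinoa: uses 443 kcal, +46.8 mg calcium (running total 785.8 mg).
Greedy by best ratio exhausts the calories allowance optimally: 785.8 mg.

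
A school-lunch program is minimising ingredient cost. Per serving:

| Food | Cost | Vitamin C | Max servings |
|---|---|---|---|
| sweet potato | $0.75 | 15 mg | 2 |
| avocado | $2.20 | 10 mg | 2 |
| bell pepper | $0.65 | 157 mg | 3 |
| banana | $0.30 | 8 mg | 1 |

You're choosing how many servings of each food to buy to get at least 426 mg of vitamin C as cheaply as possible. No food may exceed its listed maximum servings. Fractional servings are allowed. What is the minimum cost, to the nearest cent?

$1.76

Cost per mg of vitamin C: bell pepper $0.0041, banana $0.0375, sweet potato $0.0500, avocado $0.2200.
Take 2.713 servings of bell pepper: +426.0 mg vitamin C for $1.76 (total $1.76, still need 0.0 mg).
Greedy by cheapest-per-mg is optimal for a single linear constraint, so the minimum cost is $1.76.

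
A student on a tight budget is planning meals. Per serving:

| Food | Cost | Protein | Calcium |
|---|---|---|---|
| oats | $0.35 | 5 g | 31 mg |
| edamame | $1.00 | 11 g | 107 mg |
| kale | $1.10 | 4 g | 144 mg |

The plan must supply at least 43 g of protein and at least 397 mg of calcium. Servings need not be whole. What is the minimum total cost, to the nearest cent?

$3.78

oats only: max(43/5, 397/31) = 12.81 servings → $4.48.
edamame only: max(43/11, 397/107) = 3.909 servings → $3.91.
kale only: max(43/4, 397/144) = 10.75 servings → $11.82.
oats + edamame with both tight: 1.206 servings and 3.361 servings → $3.78.
oats + kale with both tight: 7.725 servings and 1.094 servings → $3.91.
edamame + kale: the both-tight solution has a negative serving — not a feasible corner.
So the least-cost plan costs $3.78.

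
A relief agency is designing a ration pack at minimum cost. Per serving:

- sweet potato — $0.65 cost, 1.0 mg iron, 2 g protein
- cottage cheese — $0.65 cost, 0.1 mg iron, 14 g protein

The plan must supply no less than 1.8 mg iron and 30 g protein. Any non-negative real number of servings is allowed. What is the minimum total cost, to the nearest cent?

Minimising a linear cost over {iron ≥ 1.8, protein ≥ 30, servings ≥ 0} — the optimum is at a vertex, using one or two foods.
sweet potato only: max(1.8/1.0, 30/2) = 15 servings → $9.75.
cottage cheese only: max(1.8/0.1, 30/14) = 18 servings → $11.70.
sweet potato + cottage cheese with both tight: 1.609 servings and 1.913 servings → $2.29.
Cheapest feasible corner: $2.29.

$2.29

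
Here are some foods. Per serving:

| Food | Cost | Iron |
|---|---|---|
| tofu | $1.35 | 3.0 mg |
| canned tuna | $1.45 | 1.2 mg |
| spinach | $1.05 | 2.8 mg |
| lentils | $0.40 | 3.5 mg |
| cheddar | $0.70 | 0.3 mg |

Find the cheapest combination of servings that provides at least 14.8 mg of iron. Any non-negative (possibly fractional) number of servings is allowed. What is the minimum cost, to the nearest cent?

$1.69

Cost per mg of iron: lentils $0.1143, spinach $0.3750, tofu $0.4500, canned tuna $1.2083, cheddar $2.3333.
With no serving limits, use only lentils: 14.8 mg / 3.5 mg = 4.229 servings × $0.40 = $1.69.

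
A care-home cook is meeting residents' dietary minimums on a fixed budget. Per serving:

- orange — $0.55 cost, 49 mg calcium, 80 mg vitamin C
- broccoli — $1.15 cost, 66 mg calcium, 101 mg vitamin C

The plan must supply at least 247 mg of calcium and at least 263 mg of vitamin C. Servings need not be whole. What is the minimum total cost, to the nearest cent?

$2.77

Two binding constraints pin down two serving amounts, so the optimal mix uses at most two foods. The candidates are each food alone (scaled to the tighter of calcium/vitamin C) and each pair with both constraints tight.
orange only: max(247/49, 263/80) = 5.041 servings → $2.77.
broccoli only: max(247/66, 263/101) = 3.742 servings → $4.30.
orange + broccoli: intersection lies outside the first quadrant.
The minimum over all feasible corners is $2.77.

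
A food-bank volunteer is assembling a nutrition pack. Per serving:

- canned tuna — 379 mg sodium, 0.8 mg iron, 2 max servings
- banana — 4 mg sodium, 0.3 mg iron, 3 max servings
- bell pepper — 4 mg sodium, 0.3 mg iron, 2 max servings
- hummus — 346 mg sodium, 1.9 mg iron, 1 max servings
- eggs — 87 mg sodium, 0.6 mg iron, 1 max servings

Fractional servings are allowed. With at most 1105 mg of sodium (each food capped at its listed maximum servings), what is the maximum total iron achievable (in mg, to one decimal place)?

5.4 mg

Iron per mg sodium: banana 0.075, bell pepper 0.075, eggs 0.006897, hummus 0.005491, canned tuna 0.002111.
Take 3 servings of banana: uses 12 mg sodium, +0.9 mg iron (running total 0.9 mg).
Take 2 servings of bell pepper: uses 8 mg sodium, +0.6 mg iron (running total 1.5 mg).
Take 1 serving of eggs: uses 87 mg sodium, +0.6 mg iron (running total 2.1 mg).
Take 1 serving of hummus: uses 346 mg sodium, +1.9 mg iron (running total 4.0 mg).
Take 1.72 servings of canned tuna: uses 652 mg sodium, +1.4 mg iron (running total 5.4 mg).
Filling greedily by iron-per-mg sodium is optimal for one linear limit, giving 5.4 mg.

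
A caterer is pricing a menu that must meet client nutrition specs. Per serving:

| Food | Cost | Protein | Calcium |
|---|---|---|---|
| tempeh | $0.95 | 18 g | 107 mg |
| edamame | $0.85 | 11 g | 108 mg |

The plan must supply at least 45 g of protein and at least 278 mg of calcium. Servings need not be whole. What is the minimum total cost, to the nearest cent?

tempeh only: max(45/18, 278/107) = 2.598 servings → $2.47.
edamame only: max(45/11, 278/108) = 4.091 servings → $3.48.
tempeh + edamame with both tight: 2.349 servings and 0.2464 servings → $2.44.
Cheapest feasible corner: $2.44.

$2.44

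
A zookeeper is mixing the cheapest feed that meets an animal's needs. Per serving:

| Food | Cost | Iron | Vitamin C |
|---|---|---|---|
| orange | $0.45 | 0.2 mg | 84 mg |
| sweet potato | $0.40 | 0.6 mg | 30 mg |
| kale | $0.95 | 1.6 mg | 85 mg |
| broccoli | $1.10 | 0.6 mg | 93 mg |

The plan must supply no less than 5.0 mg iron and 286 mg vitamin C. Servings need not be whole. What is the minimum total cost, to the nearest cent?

At the optimum either one food covers both requirements or two foods hit both targets exactly; no other combination can be cheaper.
orange only: max(5.0/0.2, 286/84) = 25 servings → $11.25.
sweet potato only: max(5.0/0.6, 286/30) = 9.533 servings → $3.81.
kale only: max(5.0/1.6, 286/85) = 3.365 servings → $3.20.
broccoli only: max(5.0/0.6, 286/93) = 8.333 servings → $9.17.
orange + sweet potato with both tight: 0.4865 servings and 8.171 servings → $3.49.
orange + kale with both tight: 0.2777 servings and 3.09 servings → $3.06.
orange + broccoli with both targets exact would need a negative amount; discard.
sweet potato + kale: intersection lies outside the first quadrant.
sweet potato + broccoli with both tight: 7.762 servings and 0.5714 servings → $3.73.
kale + broccoli with both tight: 3 servings and 0.3333 servings → $3.22.
So the least-cost plan costs $3.06.

$3.06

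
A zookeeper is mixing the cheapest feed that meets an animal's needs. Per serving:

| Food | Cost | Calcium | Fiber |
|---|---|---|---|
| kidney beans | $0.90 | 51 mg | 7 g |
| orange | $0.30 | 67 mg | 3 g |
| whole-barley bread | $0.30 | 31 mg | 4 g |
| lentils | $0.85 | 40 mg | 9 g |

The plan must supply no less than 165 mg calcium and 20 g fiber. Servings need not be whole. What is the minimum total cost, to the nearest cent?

$1.52

This is a tiny linear program; its minimum lies at a vertex of the feasible set. List the vertices and price them.
kidney beans only: max(165/51, 20/7) = 3.235 servings → $2.91.
orange only: max(165/67, 20/3) = 6.667 servings → $2.00.
whole-barley bread only: max(165/31, 20/4) = 5.323 servings → $1.60.
lentils only: max(165/40, 20/9) = 4.125 servings → $3.51.
kidney beans + orange with both tight: 2.674 servings and 0.4272 servings → $2.53.
kidney beans + whole-barley bread: the both-tight solution has a negative serving — not a feasible corner.
kidney beans + lentils with both targets exact would need a negative amount; discard.
orange + whole-barley bread with both tight: 0.2286 servings and 4.829 servings → $1.52.
orange + lentils with both tight: 1.418 servings and 1.749 servings → $1.91.
whole-barley bread + lentils: the both-tight solution has a negative serving — not a feasible corner.
Cheapest feasible corner: $1.52.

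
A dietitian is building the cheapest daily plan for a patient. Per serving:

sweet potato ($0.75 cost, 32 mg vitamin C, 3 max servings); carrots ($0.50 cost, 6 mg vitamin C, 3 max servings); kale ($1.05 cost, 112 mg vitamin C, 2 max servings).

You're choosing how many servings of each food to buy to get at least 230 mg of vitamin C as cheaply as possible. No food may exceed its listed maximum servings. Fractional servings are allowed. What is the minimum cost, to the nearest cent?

$2.24

Cost per mg of vitamin C: kale $0.0094, sweet potato $0.0234, carrots $0.0833.
Take 2 servings of kale: +224.0 mg vitamin C for $2.10 (total $2.10, still need 6.0 mg).
Take 0.1875 servings of sweet potato: +6.0 mg vitamin C for $0.14 (total $2.24, still need 0.0 mg).
Greedy by cheapest-per-mg is optimal for a single linear constraint, so the minimum cost is $2.24.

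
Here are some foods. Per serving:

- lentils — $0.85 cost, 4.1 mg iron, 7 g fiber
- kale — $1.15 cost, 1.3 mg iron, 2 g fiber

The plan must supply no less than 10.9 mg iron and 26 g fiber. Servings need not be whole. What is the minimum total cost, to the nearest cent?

$3.16

A basic optimal solution has at most two foods positive. Try each food alone and each pair with both targets met exactly.
lentils only: max(10.9/4.1, 26/7) = 3.714 servings → $3.16.
kale only: max(10.9/1.3, 26/2) = 13 servings → $14.95.
lentils + kale: the both-tight solution has a negative serving — not a feasible corner.
Cheapest feasible corner: $3.16.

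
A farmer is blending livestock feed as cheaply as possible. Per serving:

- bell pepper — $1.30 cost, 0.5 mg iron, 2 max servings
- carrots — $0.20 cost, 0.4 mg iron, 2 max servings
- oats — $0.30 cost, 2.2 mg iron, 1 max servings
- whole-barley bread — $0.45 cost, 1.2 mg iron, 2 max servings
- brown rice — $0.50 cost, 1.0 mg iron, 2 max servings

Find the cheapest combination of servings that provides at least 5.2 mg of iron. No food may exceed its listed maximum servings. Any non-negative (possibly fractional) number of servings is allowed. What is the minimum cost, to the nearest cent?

$1.50

Cost per mg of iron: oats $0.1364, whole-barley bread $0.3750, carrots $0.5000, brown rice $0.5000, bell pepper $2.6000.
Take 1 serving of oats: +2.2 mg iron for $0.30 (total $0.30, still need 3.0 mg).
Take 2 servings of whole-barley bread: +2.4 mg iron for $0.90 (total $1.20, still need 0.6 mg).
Take 1.5 servings of carrots: +0.6 mg iron for $0.30 (total $1.50, still need 0.0 mg).
Filling from the cheapest source first is optimal under one linear minimum: $1.50.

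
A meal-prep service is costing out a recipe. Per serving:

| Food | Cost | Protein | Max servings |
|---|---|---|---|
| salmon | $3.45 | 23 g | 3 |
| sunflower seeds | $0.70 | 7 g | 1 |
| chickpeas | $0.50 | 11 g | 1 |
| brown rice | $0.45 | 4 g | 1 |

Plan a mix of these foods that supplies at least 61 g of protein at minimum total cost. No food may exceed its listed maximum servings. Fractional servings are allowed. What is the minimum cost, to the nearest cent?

Cost per g of protein: chickpeas $0.0455, sunflower seeds $0.1000, brown rice $0.1125, salmon $0.1500.
Take 1 serving of chickpeas: +11.0 g protein for $0.50 (total $0.50, still need 50.0 g).
Take 1 serving of sunflower seeds: +7.0 g protein for $0.70 (total $1.20, still need 43.0 g).
Take 1 serving of brown rice: +4.0 g protein for $0.45 (total $1.65, still need 39.0 g).
Take 1.696 servings of salmon: +39.0 g protein for $5.85 (total $7.50, still need 0.0 g).
Greedy by cheapest-per-g is optimal for a single linear constraint, so the minimum cost is $7.50.

$7.50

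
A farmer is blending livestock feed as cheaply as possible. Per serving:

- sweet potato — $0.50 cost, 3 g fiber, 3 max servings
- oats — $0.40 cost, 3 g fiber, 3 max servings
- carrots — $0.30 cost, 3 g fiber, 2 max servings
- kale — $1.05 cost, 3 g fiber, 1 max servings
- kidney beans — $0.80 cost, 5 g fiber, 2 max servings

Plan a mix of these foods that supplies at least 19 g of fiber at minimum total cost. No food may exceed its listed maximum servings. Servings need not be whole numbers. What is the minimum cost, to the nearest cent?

Cost per g of fiber: carrots $0.1000, oats $0.1333, kidney beans $0.1600, sweet potato $0.1667, kale $0.3500.
Take 2 servings of carrots: +6.0 g fiber for $0.60 (total $0.60, still need 13.0 g).
Take 3 servings of oats: +9.0 g fiber for $1.20 (total $1.80, still need 4.0 g).
Take 0.8 servings of kidney beans: +4.0 g fiber for $0.64 (total $2.44, still need 0.0 g).
Filling from the cheapest source first is optimal under one linear minimum: $2.44.

$2.44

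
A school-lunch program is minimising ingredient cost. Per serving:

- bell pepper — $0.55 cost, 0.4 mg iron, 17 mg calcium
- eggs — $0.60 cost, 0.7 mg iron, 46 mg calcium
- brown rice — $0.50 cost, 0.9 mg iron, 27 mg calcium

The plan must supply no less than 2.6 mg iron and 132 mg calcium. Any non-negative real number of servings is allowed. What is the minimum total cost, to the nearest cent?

$1.90

At the optimum either one food covers both requirements or two foods hit both targets exactly; no other combination can be cheaper.
bell pepper only: max(2.6/0.4, 132/17) = 7.765 servings → $4.27.
eggs only: max(2.6/0.7, 132/46) = 3.714 servings → $2.23.
brown rice only: max(2.6/0.9, 132/27) = 4.889 servings → $2.44.
bell pepper + eggs with both tight: 4.185 servings and 1.323 servings → $3.10.
bell pepper + brown rice with both targets exact would need a negative amount; discard.
eggs + brown rice with both tight: 2.16 servings and 1.209 servings → $1.90.
Cheapest feasible corner: $1.90.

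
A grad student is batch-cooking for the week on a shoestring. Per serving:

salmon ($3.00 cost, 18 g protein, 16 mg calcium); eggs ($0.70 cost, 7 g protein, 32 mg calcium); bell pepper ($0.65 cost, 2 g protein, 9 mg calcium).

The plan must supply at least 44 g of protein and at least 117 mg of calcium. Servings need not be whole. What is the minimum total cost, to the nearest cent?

At the optimum either one food covers both requirements or two foods hit both targets exactly; no other combination can be cheaper.
salmon only: max(44/18, 117/16) = 7.312 servings → $21.94.
eggs only: max(44/7, 117/32) = 6.286 servings → $4.40.
bell pepper only: max(44/2, 117/9) = 22 servings → $14.30.
salmon + eggs with both tight: 1.269 servings and 3.022 servings → $5.92.
salmon + bell pepper with both tight: 1.246 servings and 10.78 servings → $10.75.
eggs + bell pepper: the both-tight solution has a negative serving — not a feasible corner.
The minimum over all feasible corners is $4.40.

$4.40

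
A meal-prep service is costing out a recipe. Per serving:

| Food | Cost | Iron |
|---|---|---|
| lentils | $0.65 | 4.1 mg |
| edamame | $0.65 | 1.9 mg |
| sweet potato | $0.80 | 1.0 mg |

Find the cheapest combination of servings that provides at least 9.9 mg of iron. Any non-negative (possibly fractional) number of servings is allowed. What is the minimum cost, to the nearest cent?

$1.57

Cost per mg of iron: lentils $0.1585, edamame $0.3421, sweet potato $0.8000.
With no serving limits, use only lentils: 9.9 mg / 4.1 mg = 2.415 servings × $0.65 = $1.57.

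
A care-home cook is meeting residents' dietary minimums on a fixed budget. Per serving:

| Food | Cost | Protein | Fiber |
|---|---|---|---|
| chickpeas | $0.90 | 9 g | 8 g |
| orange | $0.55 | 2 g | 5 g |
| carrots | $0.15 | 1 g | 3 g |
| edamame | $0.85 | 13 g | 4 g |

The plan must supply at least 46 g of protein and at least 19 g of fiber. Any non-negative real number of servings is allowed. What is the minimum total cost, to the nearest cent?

$3.16

A basic optimal solution has at most two foods positive. Try each food alone and each pair with both targets met exactly.
chickpeas only: max(46/9, 19/8) = 5.111 servings → $4.60.
orange only: max(46/2, 19/5) = 23 servings → $12.65.
carrots only: max(46/1, 19/3) = 46 servings → $6.90.
edamame only: max(46/13, 19/4) = 4.75 servings → $4.04.
chickpeas + orange: intersection lies outside the first quadrant.
chickpeas + carrots with both targets exact would need a negative amount; discard.
chickpeas + edamame with both tight: 0.9265 servings and 2.897 servings → $3.30.
orange + carrots: intersection lies outside the first quadrant.
orange + edamame with both tight: 1.105 servings and 3.368 servings → $3.47.
carrots + edamame with both tight: 1.8 servings and 3.4 servings → $3.16.
The minimum over all feasible corners is $3.16.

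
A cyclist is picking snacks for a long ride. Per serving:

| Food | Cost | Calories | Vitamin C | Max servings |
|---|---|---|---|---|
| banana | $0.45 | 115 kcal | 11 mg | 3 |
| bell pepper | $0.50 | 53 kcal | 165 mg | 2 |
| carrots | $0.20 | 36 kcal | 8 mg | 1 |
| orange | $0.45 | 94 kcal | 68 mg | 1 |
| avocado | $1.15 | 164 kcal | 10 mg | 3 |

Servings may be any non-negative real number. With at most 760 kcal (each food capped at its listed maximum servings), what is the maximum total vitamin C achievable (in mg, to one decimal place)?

449.9 mg

Vitamin C per kcal: bell pepper 3.113, orange 0.7234, carrots 0.2222, banana 0.09565, avocado 0.06098.
Take 2 servings of bell pepper: uses 106 kcal, +330.0 mg vitamin C (running total 330.0 mg).
Take 1 serving of orange: uses 94 kcal, +68.0 mg vitamin C (running total 398.0 mg).
Take 1 serving of carrots: uses 36 kcal, +8.0 mg vitamin C (running total 406.0 mg).
Take 3 servings of banana: uses 345 kcal, +33.0 mg vitamin C (running total 439.0 mg).
Take 1.091 servings of avocado: uses 179 kcal, +10.9 mg vitamin C (running total 449.9 mg).
Greedy by best ratio exhausts the calories allowance optimally: 449.9 mg.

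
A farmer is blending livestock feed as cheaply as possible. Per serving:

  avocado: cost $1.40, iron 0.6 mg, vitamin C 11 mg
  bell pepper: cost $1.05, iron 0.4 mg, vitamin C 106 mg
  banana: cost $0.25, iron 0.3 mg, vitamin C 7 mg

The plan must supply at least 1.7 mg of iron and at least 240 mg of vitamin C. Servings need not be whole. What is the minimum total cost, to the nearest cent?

$2.90

At the optimum either one food covers both requirements or two foods hit both targets exactly; no other combination can be cheaper.
avocado only: max(1.7/0.6, 240/11) = 21.82 servings → $30.55.
bell pepper only: max(1.7/0.4, 240/106) = 4.25 servings → $4.46.
banana only: max(1.7/0.3, 240/7) = 34.29 servings → $8.57.
avocado + bell pepper with both tight: 1.422 servings and 2.117 servings → $4.21.
avocado + banana with both targets exact would need a negative amount; discard.
bell pepper + banana with both tight: 2.072 servings and 2.903 servings → $2.90.
So the least-cost plan costs $2.90.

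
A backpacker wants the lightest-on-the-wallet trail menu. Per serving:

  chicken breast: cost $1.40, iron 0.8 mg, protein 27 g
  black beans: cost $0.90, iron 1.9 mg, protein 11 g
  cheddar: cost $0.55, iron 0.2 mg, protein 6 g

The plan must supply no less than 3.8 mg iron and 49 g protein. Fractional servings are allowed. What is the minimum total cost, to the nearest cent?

Minimising a linear cost over {iron ≥ 3.8, protein ≥ 49, servings ≥ 0} — the optimum is at a vertex, using one or two foods.
chicken breast only: max(3.8/0.8, 49/27) = 4.75 servings → $6.65.
black beans only: max(3.8/1.9, 49/11) = 4.455 servings → $4.01.
cheddar only: max(3.8/0.2, 49/6) = 19 servings → $10.45.
chicken breast + black beans with both tight: 1.207 servings and 1.492 servings → $3.03.
chicken breast + cheddar: intersection lies outside the first quadrant.
black beans + cheddar with both tight: 1.413 servings and 5.576 servings → $4.34.
So the least-cost plan costs $3.03.

$3.03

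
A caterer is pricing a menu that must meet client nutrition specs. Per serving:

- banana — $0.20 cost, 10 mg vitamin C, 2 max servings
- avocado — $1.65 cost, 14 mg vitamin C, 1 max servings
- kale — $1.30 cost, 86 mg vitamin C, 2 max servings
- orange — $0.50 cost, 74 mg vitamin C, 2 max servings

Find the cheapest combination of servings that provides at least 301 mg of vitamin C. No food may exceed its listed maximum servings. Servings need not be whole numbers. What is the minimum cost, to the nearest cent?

Cost per mg of vitamin C: orange $0.0068, kale $0.0151, banana $0.0200, avocado $0.1179.
Take 2 servings of orange: +148.0 mg vitamin C for $1.00 (total $1.00, still need 153.0 mg).
Take 1.779 servings of kale: +153.0 mg vitamin C for $2.31 (total $3.31, still need 0.0 mg).
Filling from the cheapest source first is optimal under one linear minimum: $3.31.

$3.31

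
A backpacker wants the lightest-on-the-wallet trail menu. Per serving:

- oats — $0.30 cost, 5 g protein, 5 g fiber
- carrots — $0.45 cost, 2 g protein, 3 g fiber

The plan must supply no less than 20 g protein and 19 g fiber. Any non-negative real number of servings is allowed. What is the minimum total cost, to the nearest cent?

An LP optimum is at a vertex; with two nutrient constraints at most two foods are used. Check each candidate.
oats only: max(20/5, 19/5) = 4 servings → $1.20.
carrots only: max(20/2, 19/3) = 10 servings → $4.50.
oats + carrots with both targets exact would need a negative amount; discard.
Cheapest feasible corner: $1.20.

$1.20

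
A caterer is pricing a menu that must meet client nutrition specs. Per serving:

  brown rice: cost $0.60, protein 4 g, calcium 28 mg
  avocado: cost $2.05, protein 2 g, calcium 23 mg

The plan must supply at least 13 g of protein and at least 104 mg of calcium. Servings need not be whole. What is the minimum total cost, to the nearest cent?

$2.23

A basic optimal solution has at most two foods positive. Try each food alone and each pair with both targets met exactly.
brown rice only: max(13/4, 104/28) = 3.714 servings → $2.23.
avocado only: max(13/2, 104/23) = 6.5 servings → $13.32.
brown rice + avocado with both tight: 2.528 servings and 1.444 servings → $4.48.
So the least-cost plan costs $2.23.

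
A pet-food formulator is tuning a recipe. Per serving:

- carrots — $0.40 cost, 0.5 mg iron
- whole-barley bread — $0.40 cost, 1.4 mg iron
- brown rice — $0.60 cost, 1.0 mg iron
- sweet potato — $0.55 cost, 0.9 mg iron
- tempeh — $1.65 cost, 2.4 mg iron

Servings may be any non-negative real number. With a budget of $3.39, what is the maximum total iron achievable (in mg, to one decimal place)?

Iron per dollar: whole-barley bread 3.5, brown rice 1.667, sweet potato 1.636, tempeh 1.455, carrots 1.25.
With no serving limits, spend the whole cost allowance on whole-barley bread: $3.39 / $0.40 × 1.4 mg = 11.9 mg.

11.9 mg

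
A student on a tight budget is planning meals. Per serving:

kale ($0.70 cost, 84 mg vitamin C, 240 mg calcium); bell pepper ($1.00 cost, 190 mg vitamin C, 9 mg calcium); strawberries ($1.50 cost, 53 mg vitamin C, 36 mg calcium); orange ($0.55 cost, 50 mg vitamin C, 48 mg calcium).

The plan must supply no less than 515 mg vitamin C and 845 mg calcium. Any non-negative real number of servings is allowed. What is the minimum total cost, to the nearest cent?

For a min-cost LP with two ≥-constraints, a basic feasible solution has at most two positive variables.
kale only: max(515/84, 845/240) = 6.131 servings → $4.29.
bell pepper only: max(515/190, 845/9) = 93.89 servings → $93.89.
strawberries only: max(515/53, 845/36) = 23.47 servings → $35.21.
orange only: max(515/50, 845/48) = 17.6 servings → $9.68.
kale + bell pepper with both tight: 3.477 servings and 1.173 servings → $3.61.
kale + strawberries with both tight: 2.707 servings and 5.427 servings → $10.04.
kale + orange with both tight: 2.2 servings and 6.604 servings → $5.17.
bell pepper + strawberries with both targets exact would need a negative amount; discard.
bell pepper + orange: the both-tight solution has a negative serving — not a feasible corner.
strawberries + orange: intersection lies outside the first quadrant.
The minimum over all feasible corners is $3.61.

$3.61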